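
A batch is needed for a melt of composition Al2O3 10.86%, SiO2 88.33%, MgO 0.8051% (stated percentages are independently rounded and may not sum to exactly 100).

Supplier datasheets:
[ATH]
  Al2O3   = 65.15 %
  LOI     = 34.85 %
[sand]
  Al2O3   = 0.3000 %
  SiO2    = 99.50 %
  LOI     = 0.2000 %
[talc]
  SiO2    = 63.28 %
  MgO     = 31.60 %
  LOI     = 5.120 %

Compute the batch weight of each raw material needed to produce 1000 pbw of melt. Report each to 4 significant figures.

Working values are displayed rounded to four significant digits in the printout; the whole derivation keeps full precision at each step — each reported figure is rounded once only. All derived quantities are carried using the weight values for 1000 pbw of glass at full float precision (three oxide percentages, ignition loss, yield, net glass mass, the totals) precisely as stated by question or answer.
Target masses of each oxide per 1000 pbw melt:
  Al2O3: 10.86% × 1000 = 108.6 pbw
  SiO2: 88.33% × 1000 = 883.3 pbw
  MgO: 0.8051% × 1000 = 8.051 pbw
Verifying the oxide balance on the weights just shown, relative to the basis at hand (target by target, the sums agree inside rounding margins):
  Al2O3: 162.7·0.6515 + 871.5·0.003000 = 108.6 pbw (target 108.6 pbw)
  SiO2: 871.5·0.9950 + 25.48·0.6328 = 883.3 pbw (target 883.3 pbw)
  MgO: 25.48·0.3160 = 8.052 pbw (target 8.051 pbw)
Glass-mass bookkeeping: total batch − LOI = 999.9 pbw (oxide target masses add up to 1000 pbw; basis as stated: 1000 pbw — rounding explains the deltas).
Total batch = Σ batch = 1060 pbw; the LOI term Σ batch·LOI equals 59.75 pbw; yield, glass over the total, = 94.36%.

Batch per 1000 pbw melt:
  ATH: 162.7 pbw
  sand: 871.5 pbw
  talc: 25.48 pbw
Total batch = 1060 pbw; LOI loss = 59.75 pbw; yield = 94.36%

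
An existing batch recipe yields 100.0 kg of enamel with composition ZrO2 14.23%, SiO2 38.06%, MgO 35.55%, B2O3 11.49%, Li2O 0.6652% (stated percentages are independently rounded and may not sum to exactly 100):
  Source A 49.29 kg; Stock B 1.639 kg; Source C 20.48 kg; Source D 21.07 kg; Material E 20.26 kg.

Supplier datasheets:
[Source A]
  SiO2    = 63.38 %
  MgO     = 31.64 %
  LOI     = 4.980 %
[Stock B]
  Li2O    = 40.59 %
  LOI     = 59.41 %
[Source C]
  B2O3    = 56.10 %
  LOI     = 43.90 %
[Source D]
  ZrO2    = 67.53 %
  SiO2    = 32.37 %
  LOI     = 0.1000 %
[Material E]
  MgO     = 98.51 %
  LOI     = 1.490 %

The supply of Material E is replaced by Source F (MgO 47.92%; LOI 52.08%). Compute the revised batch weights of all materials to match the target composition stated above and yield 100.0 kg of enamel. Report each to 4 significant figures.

The intermediate values are printed with 4-significant-digit rounding when written out — every computation keeps full precision at each step; exactly one rounding is applied to every reported result — the derived quantities (the totals, net glass mass, ignition loss, five oxide percentages, the yield) are re-derived in full float precision from the weighed amounts on 100.0 kg of glass as written in the problem or the answer.
The oxide mass targets at 100.0 kg enamel:
  ZrO2: 14.23% × 100.0 = 14.23 kg
  SiO2: 38.06% × 100.0 = 38.06 kg
  MgO: 35.55% × 100.0 = 35.55 kg
  B2O3: 11.49% × 100.0 = 11.49 kg
  Li2O: 0.6652% × 100.0 = 0.6652 kg
Checking each oxide sum on the weights just shown, at the basis given (sums match the target masses inside rounding margins):
  ZrO2: 21.07·0.6753 = 14.23 kg (target 14.23 kg)
  SiO2: 49.29·0.6338 + 21.07·0.3237 = 38.06 kg (target 38.06 kg)
  MgO: 49.29·0.3164 + 41.64·0.4792 = 35.55 kg (target 35.55 kg)
  B2O3: 20.48·0.5610 = 11.49 kg (target 11.49 kg)
  Li2O: 1.639·0.4059 = 0.6653 kg (target 0.6652 kg)
Mass balance on the glass: whole batch net of LOI = 99.99 kg (summing oxide targets gives 100.0 kg; against the stated basis, 100.0 kg — rounding explains the deltas).
Summing the batch: Σ batch = 134.1 kg; loss to ignition Σ batch·LOI = 34.13 kg; glass ÷ batch gives a yield of 74.56%.

Revised batch per 100.0 kg enamel:
  Source A: 49.29 kg
  Stock B: 1.639 kg
  Source C: 20.48 kg
  Source D: 21.07 kg
  Source F: 41.64 kg
Total batch = 134.1 kg; LOI loss = 34.13 kg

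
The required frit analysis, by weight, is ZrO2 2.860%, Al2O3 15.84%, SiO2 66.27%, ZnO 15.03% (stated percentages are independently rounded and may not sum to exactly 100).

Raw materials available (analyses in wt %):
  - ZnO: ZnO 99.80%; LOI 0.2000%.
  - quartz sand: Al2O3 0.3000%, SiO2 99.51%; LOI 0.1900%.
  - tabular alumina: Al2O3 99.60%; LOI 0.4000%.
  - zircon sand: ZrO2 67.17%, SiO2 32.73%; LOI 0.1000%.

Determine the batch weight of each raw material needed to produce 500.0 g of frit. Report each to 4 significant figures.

Working values appear (rounded to 4 significant figures) in the printout. The working math keeps full precision at all times; every reported value takes a single rounding. The derived quantities, including four oxide percentages, the totals, glass mass, ignition loss, yield, are carried starting from the weights at 500.0 g of glass at exact precision exactly as shown in problem or answer.
Target oxide masses per 500.0 g frit:
  ZrO2: 2.860% × 500.0 = 14.30 g
  Al2O3: 15.84% × 500.0 = 79.20 g
  SiO2: 66.27% × 500.0 = 331.4 g
  ZnO: 15.03% × 500.0 = 75.15 g
Oxide-by-oxide audit using the reported weights, per the basis as stated (delivered sums recover each target inside rounding margins):
  ZrO2: 21.29·0.6717 = 14.30 g (target 14.30 g)
  Al2O3: 326.0·0.003000 + 78.54·0.9960 = 79.20 g (target 79.20 g)
  SiO2: 326.0·0.9951 + 21.29·0.3273 = 331.4 g (target 331.4 g)
  ZnO: 75.30·0.9980 = 75.15 g (target 75.15 g)
Auditing the glass mass value: whole batch net of LOI = 500.0 g (oxide target masses add up to 500.0 g; stated basis 500.0 g — rounding explains the deltas).
Batch grand total — Σ batch = 501.1 g; ignition loss, Σ(batch × LOI) = 1.105 g; yield: glass divided by total = 99.78%.

Batch per 500.0 g frit:
  ZnO: 75.30 g
  quartz sand: 326.0 g
  tabular alumina: 78.54 g
  zircon sand: 21.29 g
Total batch = 501.1 g; LOI loss = 1.105 g; yield = 99.78%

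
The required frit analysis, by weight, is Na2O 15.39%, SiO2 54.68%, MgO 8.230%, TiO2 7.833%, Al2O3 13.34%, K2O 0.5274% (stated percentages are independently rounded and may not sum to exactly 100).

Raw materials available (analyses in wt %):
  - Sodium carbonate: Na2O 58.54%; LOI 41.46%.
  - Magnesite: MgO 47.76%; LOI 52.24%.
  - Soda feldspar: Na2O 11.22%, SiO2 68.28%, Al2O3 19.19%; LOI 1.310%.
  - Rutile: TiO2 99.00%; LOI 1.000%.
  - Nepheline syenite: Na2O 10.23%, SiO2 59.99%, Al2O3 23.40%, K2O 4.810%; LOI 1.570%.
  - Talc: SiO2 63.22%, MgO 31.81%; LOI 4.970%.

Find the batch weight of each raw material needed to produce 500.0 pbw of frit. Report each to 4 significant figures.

The working math runs at full precision at all times. Working values are printed with 4-significant-figure rounding as written — every reported number undergoes a single rounding — the derived quantities (six oxide percentages, the totals, net glass mass, LOI, yield) are computed in exact precision from the weighed amounts for 500.0 pbw of glass, as quoted within the question or the answer.
Per-oxide target masses for 500.0 pbw frit:
  Na2O: 15.39% × 500.0 = 76.95 pbw
  SiO2: 54.68% × 500.0 = 273.4 pbw
  MgO: 8.230% × 500.0 = 41.15 pbw
  TiO2: 7.833% × 500.0 = 39.16 pbw
  Al2O3: 13.34% × 500.0 = 66.70 pbw
  K2O: 0.5274% × 500.0 = 2.637 pbw
Per-oxide balance check per the reported batch figures, versus the basis set out (oxide sums agree with the targets within answer rounding):
  Na2O: 68.06·0.5854 + 280.7·0.1122 + 54.82·0.1023 = 76.94 pbw (target 76.95 pbw)
  SiO2: 280.7·0.6828 + 54.82·0.5999 + 77.24·0.6322 = 273.4 pbw (target 273.4 pbw)
  MgO: 34.71·0.4776 + 77.24·0.3181 = 41.15 pbw (target 41.15 pbw)
  TiO2: 39.56·0.9900 = 39.16 pbw (target 39.16 pbw)
  Al2O3: 280.7·0.1919 + 54.82·0.2340 = 66.69 pbw (target 66.70 pbw)
  K2O: 54.82·0.04810 = 2.637 pbw (target 2.637 pbw)
The glass-mass cross-check: total charge less LOI = 500.0 pbw (targets for the oxides total 500.0 pbw; versus the stated basis of 500.0 pbw — deltas are rounding alone).
Adding the batch up: Σ batch = 555.1 pbw; LOI loss = Σ batch·LOI = 55.12 pbw; yield: glass divided by total = 90.07%.

Batch per 500.0 pbw frit:
  Sodium carbonate: 68.06 pbw
  Magnesite: 34.71 pbw
  Soda feldspar: 280.7 pbw
  Rutile: 39.56 pbw
  Nepheline syenite: 54.82 pbw
  Talc: 77.24 pbw
Total batch = 555.1 pbw; LOI loss = 55.12 pbw; yield = 90.07%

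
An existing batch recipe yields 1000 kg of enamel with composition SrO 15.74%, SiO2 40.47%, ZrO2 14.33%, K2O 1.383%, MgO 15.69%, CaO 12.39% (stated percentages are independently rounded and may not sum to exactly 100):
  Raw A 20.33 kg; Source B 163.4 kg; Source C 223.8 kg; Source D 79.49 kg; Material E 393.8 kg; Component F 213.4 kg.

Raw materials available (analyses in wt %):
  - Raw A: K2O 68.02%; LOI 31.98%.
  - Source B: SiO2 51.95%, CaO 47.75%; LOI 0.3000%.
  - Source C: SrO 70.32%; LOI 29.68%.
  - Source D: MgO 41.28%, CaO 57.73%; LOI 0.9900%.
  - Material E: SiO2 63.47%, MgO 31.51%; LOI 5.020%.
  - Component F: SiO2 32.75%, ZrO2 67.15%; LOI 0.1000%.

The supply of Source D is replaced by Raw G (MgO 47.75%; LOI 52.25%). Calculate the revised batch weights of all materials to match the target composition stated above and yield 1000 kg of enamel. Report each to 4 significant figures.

The intermediate values are printed, rounded to 4 significant digits, within the worked lines — each numeric step runs at exact precision from first step to last; every reported result takes just one rounding. Derived quantities, including net glass mass, the yield, ignition loss, six oxide percentages, totals, are re-derived from the weighed amounts at 1000 kg of glass in full precision, as set out in the problem or answer text.
Oxide mass targets, per 1000 kg enamel:
  SrO: 15.74% × 1000 = 157.4 kg
  SiO2: 40.47% × 1000 = 404.7 kg
  ZrO2: 14.33% × 1000 = 143.3 kg
  K2O: 1.383% × 1000 = 13.83 kg
  MgO: 15.69% × 1000 = 156.9 kg
  CaO: 12.39% × 1000 = 123.9 kg
Verifying the oxide balance per the reported batch figures, against the basis in use (target by target, the sums agree within answer rounding):
  SrO: 223.8·0.7032 = 157.4 kg (target 157.4 kg)
  SiO2: 259.5·0.5195 + 315.1·0.6347 + 213.4·0.3275 = 404.7 kg (target 404.7 kg)
  ZrO2: 213.4·0.6715 = 143.3 kg (target 143.3 kg)
  K2O: 20.33·0.6802 = 13.83 kg (target 13.83 kg)
  MgO: 120.6·0.4775 + 315.1·0.3151 = 156.9 kg (target 156.9 kg)
  CaO: 259.5·0.4775 = 123.9 kg (target 123.9 kg)
Auditing the glass mass value: total charge less LOI = 1000 kg (the targets, summed, come to 1000 kg; versus the stated basis of 1000 kg — deltas are rounding alone).
Whole-batch sum: Σ batch = 1153 kg; the LOI term Σ batch·LOI equals 152.7 kg; glass ÷ batch gives a yield of 86.75%.

Revised batch per 1000 kg enamel:
  Raw A: 20.33 kg
  Source B: 259.5 kg
  Source C: 223.8 kg
  Raw G: 120.6 kg
  Material E: 315.1 kg
  Component F: 213.4 kg
Total batch = 1153 kg; LOI loss = 152.7 kg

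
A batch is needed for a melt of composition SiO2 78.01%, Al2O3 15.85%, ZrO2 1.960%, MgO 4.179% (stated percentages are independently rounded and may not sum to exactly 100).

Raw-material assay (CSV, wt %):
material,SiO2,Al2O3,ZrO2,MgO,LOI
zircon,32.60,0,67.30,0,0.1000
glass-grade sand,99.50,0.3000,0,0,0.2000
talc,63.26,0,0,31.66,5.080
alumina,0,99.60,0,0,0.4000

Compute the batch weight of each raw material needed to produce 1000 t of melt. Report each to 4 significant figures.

Rounding to 4 significant figures governs every intermediate as displayed. All arithmetic runs at full float precision end to end. Every reported value is rounded just once. All derived quantities (the four compositions, the totals, the yield, ignition loss, glass mass) are rebuilt in full float precision starting from the weights per 1000 t of glass as given in the question or the answer.
Oxide-by-oxide targets in 1000 t melt:
  SiO2: 78.01% × 1000 = 780.1 t
  Al2O3: 15.85% × 1000 = 158.5 t
  ZrO2: 1.960% × 1000 = 19.60 t
  MgO: 4.179% × 1000 = 41.79 t
Mass-balance tally per oxide per the reported batch figures, relative to the basis at hand (each sum matches its target mass inside rounding margins):
  SiO2: 29.12·0.3260 + 690.6·0.9950 + 132.0·0.6326 = 780.1 t (target 780.1 t)
  Al2O3: 690.6·0.003000 + 157.1·0.9960 = 158.5 t (target 158.5 t)
  ZrO2: 29.12·0.6730 = 19.60 t (target 19.60 t)
  MgO: 132.0·0.3166 = 41.79 t (target 41.79 t)
Consistency of the glass mass: Σ batch − LOI loss = 1000 t (the Σ of target masses is 1000 t; stated basis 1000 t — deltas are rounding alone).
Summing the batch: Σ batch = 1009 t; ignition loss, Σ(batch × LOI) = 8.744 t; as yield: glass ÷ batch → 99.13%.

Batch per 1000 t melt:
  zircon: 29.12 t
  glass-grade sand: 690.6 t
  talc: 132.0 t
  alumina: 157.1 t
Total batch = 1009 t; LOI loss = 8.744 t; yield = 99.13%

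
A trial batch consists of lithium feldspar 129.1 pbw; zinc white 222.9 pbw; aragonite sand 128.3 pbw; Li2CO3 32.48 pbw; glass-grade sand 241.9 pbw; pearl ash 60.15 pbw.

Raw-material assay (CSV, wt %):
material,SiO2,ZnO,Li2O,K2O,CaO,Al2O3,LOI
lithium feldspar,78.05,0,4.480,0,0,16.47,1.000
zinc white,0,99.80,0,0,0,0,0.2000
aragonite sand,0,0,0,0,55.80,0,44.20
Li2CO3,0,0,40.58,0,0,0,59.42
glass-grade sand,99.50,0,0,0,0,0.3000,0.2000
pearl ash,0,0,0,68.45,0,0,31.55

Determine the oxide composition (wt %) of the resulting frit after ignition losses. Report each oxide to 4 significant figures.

Rounding to four significant figures governs every mid-chain value as displayed. The whole derivation holds full float precision in every operation — each reported figure takes exactly one rounding; derived quantities (ignition loss, net glass mass, totals, six oxide percentages, yield) are recomputed at full float precision from the batch weights for 717.6 pbw of glass exactly as shown in the problem or answer text.
Oxide masses out of the charge:
  SiO2: 129.1·0.7805 + 241.9·0.9950 = 341.5 pbw
  ZnO: 222.9·0.9980 = 222.5 pbw
  Li2O: 129.1·0.04480 + 32.48·0.4058 = 18.96 pbw
  K2O: 60.15·0.6845 = 41.17 pbw
  CaO: 128.3·0.5580 = 71.59 pbw
  Al2O3: 129.1·0.1647 + 241.9·0.003000 = 21.99 pbw
LOI: 129.1·0.01000 + 222.9·0.002000 + 128.3·0.4420 + 32.48·0.5942 + 241.9·0.002000 + 60.15·0.3155 = 97.21 pbw
Resulting glass, batch − LOI: 814.8 − 97.21 = 717.6 pbw (= the summed oxide contributions)
percent by weight: oxide/glass ×100

Glass mass = 717.6 pbw (batch 814.8 − LOI 97.21).
Composition: SiO2 47.58%, ZnO 31.00%, Li2O 2.643%, K2O 5.737%, CaO 9.976%, Al2O3 3.064%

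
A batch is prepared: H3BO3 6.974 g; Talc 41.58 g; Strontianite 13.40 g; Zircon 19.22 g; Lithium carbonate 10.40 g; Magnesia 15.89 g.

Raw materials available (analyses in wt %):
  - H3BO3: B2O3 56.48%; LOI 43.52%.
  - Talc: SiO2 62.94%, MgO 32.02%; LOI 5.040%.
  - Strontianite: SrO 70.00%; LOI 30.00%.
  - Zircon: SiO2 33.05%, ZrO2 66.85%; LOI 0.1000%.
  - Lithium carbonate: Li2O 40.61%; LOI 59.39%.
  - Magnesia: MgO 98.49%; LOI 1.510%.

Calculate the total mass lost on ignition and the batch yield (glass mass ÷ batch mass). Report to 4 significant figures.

In-progress results are shown rounded off to 4 significant figures as written. Each numeric step holds full precision from first step to last — each reported figure is rounded only once. Derived quantities, which include the yield, glass mass, six oxide percentages, totals, ignition loss, are re-derived in full float precision, as written in the question or the answer, starting from the weights per 91.88 g of glass.
Material-by-material LOI:
  H3BO3: 6.974 × 0.4352 = 3.035 g
  Talc: 41.58 × 0.05040 = 2.096 g
  Strontianite: 13.40 × 0.3000 = 4.020 g
  Zircon: 19.22 × 0.001000 = 0.01922 g
  Lithium carbonate: 10.40 × 0.5939 = 6.177 g
  Magnesia: 15.89 × 0.01510 = 0.2399 g
Total LOI = 15.59 g
Glass = batch − LOI = 107.5 − 15.59 = 91.88 g

LOI loss = 15.59 g; glass = 91.88 g; yield = 85.50%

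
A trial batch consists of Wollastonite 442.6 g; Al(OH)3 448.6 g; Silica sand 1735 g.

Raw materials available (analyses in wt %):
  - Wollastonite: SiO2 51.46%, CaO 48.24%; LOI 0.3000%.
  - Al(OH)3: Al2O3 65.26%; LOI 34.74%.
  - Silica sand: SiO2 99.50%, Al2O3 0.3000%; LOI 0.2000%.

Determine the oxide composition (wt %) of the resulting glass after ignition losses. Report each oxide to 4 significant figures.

Glass mass = 2466 g (batch 2626 − LOI 160.6).
Composition: SiO2 79.26%, Al2O3 12.08%, CaO 8.660%

All arithmetic holds exact precision at each step — working values are shown with 4-significant-digit rounding on the page — each reported result takes exactly one rounding. The derived quantities are carried at full float precision (three oxide percentages, yield, totals, net glass mass, ignition loss) using the weight values at 2466 g of glass, precisely as stated by the problem or answer text.
Mass of each oxide from the mix:
  SiO2: 442.6·0.5146 + 1735·0.9950 = 1954 g
  Al2O3: 448.6·0.6526 + 1735·0.003000 = 298.0 g
  CaO: 442.6·0.4824 = 213.5 g
LOI: 442.6·0.003000 + 448.6·0.3474 + 1735·0.002000 = 160.6 g
Resulting glass, batch − LOI: 2626 − 160.6 = 2466 g (equal to the oxide-mass sum)
each wt % is 100 × oxide ÷ glass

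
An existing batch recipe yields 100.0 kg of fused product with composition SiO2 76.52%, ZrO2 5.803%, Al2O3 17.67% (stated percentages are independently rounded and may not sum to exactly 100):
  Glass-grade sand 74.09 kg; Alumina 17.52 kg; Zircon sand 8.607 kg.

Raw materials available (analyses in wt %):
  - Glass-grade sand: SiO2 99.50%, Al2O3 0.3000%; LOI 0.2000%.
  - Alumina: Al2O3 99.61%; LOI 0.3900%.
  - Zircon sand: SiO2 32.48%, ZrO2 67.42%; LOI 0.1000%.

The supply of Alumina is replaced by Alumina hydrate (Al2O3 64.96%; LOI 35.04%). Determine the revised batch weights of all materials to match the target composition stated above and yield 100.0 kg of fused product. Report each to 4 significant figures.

Revised batch per 100.0 kg fused product:
  Glass-grade sand: 74.09 kg
  Alumina hydrate: 26.86 kg
  Zircon sand: 8.607 kg
Total batch = 109.6 kg; LOI loss = 9.569 kg

In-progress results are shown (rounded to four significant digits) at each printed step. Every computation carries full precision at all times; a single rounding finalizes every reported result — the derived quantities (glass mass, the three compositions, LOI, totals, the yield) are recomputed at full float precision from the batch weights on 100.0 kg of glass precisely as stated by the problem or the answer.
Target masses of each oxide per 100.0 kg fused product:
  SiO2: 76.52% × 100.0 = 76.52 kg
  ZrO2: 5.803% × 100.0 = 5.803 kg
  Al2O3: 17.67% × 100.0 = 17.67 kg
Per-oxide balance check from the weights as reported, on the stated basis (oxide sums agree with the targets up to rounding of the answer):
  SiO2: 74.09·0.9950 + 8.607·0.3248 = 76.52 kg (target 76.52 kg)
  ZrO2: 8.607·0.6742 = 5.803 kg (target 5.803 kg)
  Al2O3: 74.09·0.003000 + 26.86·0.6496 = 17.67 kg (target 17.67 kg)
Glass mass check: batch Σ − ignition loss = 99.99 kg (oxide target masses add up to 99.99 kg; versus the stated basis of 100.0 kg — a pure rounding effect).
Batch total: Σ batch = 109.6 kg; LOI loss = Σ batch·LOI = 9.569 kg; as yield: glass ÷ batch → 91.27%.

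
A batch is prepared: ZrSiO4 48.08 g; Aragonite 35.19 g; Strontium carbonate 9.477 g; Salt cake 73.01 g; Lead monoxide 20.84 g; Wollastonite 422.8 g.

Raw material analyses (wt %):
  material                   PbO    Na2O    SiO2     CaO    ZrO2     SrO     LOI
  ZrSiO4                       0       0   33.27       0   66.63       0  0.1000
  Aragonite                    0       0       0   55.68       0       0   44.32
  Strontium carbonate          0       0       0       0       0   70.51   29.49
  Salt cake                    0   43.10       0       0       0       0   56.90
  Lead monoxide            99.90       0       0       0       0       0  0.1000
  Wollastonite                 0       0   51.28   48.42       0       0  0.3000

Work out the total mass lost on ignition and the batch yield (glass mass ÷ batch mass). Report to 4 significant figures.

Intermediates appear, rounded to four significant digits, at each printed step; the working math maintains exact precision in every operation. Each reported value is rounded just once; derived quantities are re-derived from the weighed amounts per 548.1 g of glass in full precision (the totals, the yield, six oxide percentages, ignition loss, glass mass) exactly as shown in question or answer.
Loss on ignition, line by line:
  ZrSiO4: 48.08 × 0.001000 = 0.04808 g
  Aragonite: 35.19 × 0.4432 = 15.60 g
  Strontium carbonate: 9.477 × 0.2949 = 2.795 g
  Salt cake: 73.01 × 0.5690 = 41.54 g
  Lead monoxide: 20.84 × 0.001000 = 0.02084 g
  Wollastonite: 422.8 × 0.003000 = 1.268 g
Total LOI = 61.27 g
Glass = batch − LOI = 609.4 − 61.27 = 548.1 g

LOI loss = 61.27 g; glass = 548.1 g; yield = 89.95%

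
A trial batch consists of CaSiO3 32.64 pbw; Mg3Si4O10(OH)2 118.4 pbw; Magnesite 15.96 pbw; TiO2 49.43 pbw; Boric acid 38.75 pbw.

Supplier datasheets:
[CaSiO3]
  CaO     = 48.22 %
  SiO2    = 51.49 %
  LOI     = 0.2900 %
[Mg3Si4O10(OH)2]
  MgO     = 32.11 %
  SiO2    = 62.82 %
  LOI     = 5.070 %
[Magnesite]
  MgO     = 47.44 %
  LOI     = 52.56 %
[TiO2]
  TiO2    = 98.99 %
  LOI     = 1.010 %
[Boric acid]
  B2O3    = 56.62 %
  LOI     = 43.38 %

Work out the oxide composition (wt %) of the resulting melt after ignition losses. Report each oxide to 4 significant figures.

Glass mass = 223.4 pbw (batch 255.2 − LOI 31.80).
Composition: B2O3 9.822%, CaO 7.046%, MgO 20.41%, SiO2 40.82%, TiO2 21.90%

In-progress results appear, with 4-significant-figure rounding, in the working; each numeric step holds full float precision through the solve. Each reported number is rounded a single time — the derived quantities, including LOI, net glass mass, the yield, totals, the five compositions, are recomputed starting from the weights for 223.4 pbw of glass in full precision, as quoted within the problem or the answer.
Oxide-by-oxide delivered mass:
  B2O3: 38.75·0.5662 = 21.94 pbw
  CaO: 32.64·0.4822 = 15.74 pbw
  MgO: 118.4·0.3211 + 15.96·0.4744 = 45.59 pbw
  SiO2: 32.64·0.5149 + 118.4·0.6282 = 91.19 pbw
  TiO2: 49.43·0.9899 = 48.93 pbw
LOI: 32.64·0.002900 + 118.4·0.05070 + 15.96·0.5256 + 49.43·0.01010 + 38.75·0.4338 = 31.80 pbw
batch − LOI leaves glass = 255.2 − 31.80 = 223.4 pbw (consistent with Σ oxide mass)
oxide / glass × 100 gives the wt %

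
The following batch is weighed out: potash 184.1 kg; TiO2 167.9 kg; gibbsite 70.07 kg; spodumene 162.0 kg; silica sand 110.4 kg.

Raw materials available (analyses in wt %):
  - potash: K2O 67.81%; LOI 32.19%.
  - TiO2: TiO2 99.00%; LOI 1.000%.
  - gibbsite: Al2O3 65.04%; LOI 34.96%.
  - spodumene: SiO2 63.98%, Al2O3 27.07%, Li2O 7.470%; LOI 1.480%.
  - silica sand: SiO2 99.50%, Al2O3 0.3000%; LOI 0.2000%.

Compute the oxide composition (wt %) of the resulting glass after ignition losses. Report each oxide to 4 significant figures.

The working math carries full float precision through the solve. Intermediates are shown with 4-significant-figure rounding across the worked steps — a single rounding completes every reported figure. The derived quantities, which include the yield, ignition loss, five oxide percentages, net glass mass, totals, are recomputed at full float precision, as they appear in either problem or answer, from the weighed amounts at 606.4 kg of glass.
Delivered oxide masses:
  SiO2: 162.0·0.6398 + 110.4·0.9950 = 213.5 kg
  K2O: 184.1·0.6781 = 124.8 kg
  Al2O3: 70.07·0.6504 + 162.0·0.2707 + 110.4·0.003000 = 89.76 kg
  TiO2: 167.9·0.9900 = 166.2 kg
  Li2O: 162.0·0.07470 = 12.10 kg
LOI: 184.1·0.3219 + 167.9·0.01000 + 70.07·0.3496 + 162.0·0.01480 + 110.4·0.002000 = 88.06 kg
Net of LOI, the glass mass = 694.5 − 88.06 = 606.4 kg (the oxide masses sum to this)
each wt % is 100 × oxide ÷ glass

Glass mass = 606.4 kg (batch 694.5 − LOI 88.06).
Composition: SiO2 35.21%, K2O 20.59%, Al2O3 14.80%, TiO2 27.41%, Li2O 1.996%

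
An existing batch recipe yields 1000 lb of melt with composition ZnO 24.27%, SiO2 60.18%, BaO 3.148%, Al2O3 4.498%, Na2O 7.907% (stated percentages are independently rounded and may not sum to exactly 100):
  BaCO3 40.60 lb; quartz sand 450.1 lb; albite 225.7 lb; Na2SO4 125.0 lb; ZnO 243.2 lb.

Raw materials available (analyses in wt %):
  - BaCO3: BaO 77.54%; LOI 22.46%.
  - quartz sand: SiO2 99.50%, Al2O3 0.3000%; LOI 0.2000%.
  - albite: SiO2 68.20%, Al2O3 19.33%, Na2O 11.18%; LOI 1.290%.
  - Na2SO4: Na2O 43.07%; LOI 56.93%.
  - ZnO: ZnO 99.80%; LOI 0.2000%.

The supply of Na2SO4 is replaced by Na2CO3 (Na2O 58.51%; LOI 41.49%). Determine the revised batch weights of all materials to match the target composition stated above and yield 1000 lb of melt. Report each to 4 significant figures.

The working math keeps exact precision through every step — in-progress results are shown with 4-significant-digit rounding at each printed step — every reported result is rounded just once. All derived quantities, which include net glass mass, the totals, yield, five oxide percentages, LOI, are rebuilt at full precision, exactly as printed in the question or the answer, from the batch weights on 1000 lb of glass.
Oxide-by-oxide targets in 1000 lb melt:
  ZnO: 24.27% × 1000 = 242.7 lb
  SiO2: 60.18% × 1000 = 601.8 lb
  BaO: 3.148% × 1000 = 31.48 lb
  Al2O3: 4.498% × 1000 = 44.98 lb
  Na2O: 7.907% × 1000 = 79.07 lb
Checking each oxide sum using the reported weights, under the basis named above (each sum matches its target mass inside rounding margins):
  ZnO: 243.2·0.9980 = 242.7 lb (target 242.7 lb)
  SiO2: 450.1·0.9950 + 225.7·0.6820 = 601.8 lb (target 601.8 lb)
  BaO: 40.60·0.7754 = 31.48 lb (target 31.48 lb)
  Al2O3: 450.1·0.003000 + 225.7·0.1933 = 44.98 lb (target 44.98 lb)
  Na2O: 225.7·0.1118 + 92.01·0.5851 = 79.07 lb (target 79.07 lb)
Glass-mass closure: Σ batch − LOI loss = 1000 lb (targets for the oxides total 1000 lb; basis as stated: 1000 lb — a pure rounding effect).
Adding the batch up: Σ batch = 1052 lb; the LOI term Σ batch·LOI equals 51.59 lb; yield: glass divided by total = 95.09%.

Revised batch per 1000 lb melt:
  BaCO3: 40.60 lb
  quartz sand: 450.1 lb
  albite: 225.7 lb
  Na2CO3: 92.01 lb
  ZnO: 243.2 lb
Total batch = 1052 lb; LOI loss = 51.59 lb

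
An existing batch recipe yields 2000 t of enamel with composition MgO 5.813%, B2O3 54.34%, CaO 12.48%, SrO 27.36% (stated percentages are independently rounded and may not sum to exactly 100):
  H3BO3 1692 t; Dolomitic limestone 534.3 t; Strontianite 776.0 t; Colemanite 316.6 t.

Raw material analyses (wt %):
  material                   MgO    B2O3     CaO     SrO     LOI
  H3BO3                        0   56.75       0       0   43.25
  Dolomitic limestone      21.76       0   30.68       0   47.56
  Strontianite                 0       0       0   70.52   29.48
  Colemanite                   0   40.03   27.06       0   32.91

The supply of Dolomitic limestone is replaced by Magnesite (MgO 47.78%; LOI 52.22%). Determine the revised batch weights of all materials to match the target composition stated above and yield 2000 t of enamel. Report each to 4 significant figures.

Revised batch per 2000 t enamel:
  H3BO3: 1264 t
  Magnesite: 243.3 t
  Strontianite: 776.0 t
  Colemanite: 922.4 t
Total batch = 3206 t; LOI loss = 1206 t

The intermediate values are displayed, rounded to four significant figures, on the page; each numeric step holds exact precision at every stage; each reported number is rounded just once — all derived quantities (glass mass, yield, LOI, four oxide percentages, the totals) are rebuilt in full float precision from the weighed amounts per 2000 t of glass, exactly as shown in the question or the answer.
Per-oxide target masses for 2000 t enamel:
  MgO: 5.813% × 2000 = 116.3 t
  B2O3: 54.34% × 2000 = 1087 t
  CaO: 12.48% × 2000 = 249.6 t
  SrO: 27.36% × 2000 = 547.2 t
Oxide-by-oxide audit using the reported weights, relative to the basis at hand (oxide sums agree with the targets exact up to rounding of places):
  MgO: 243.3·0.4778 = 116.2 t (target 116.3 t)
  B2O3: 1264·0.5675 + 922.4·0.4003 = 1087 t (target 1087 t)
  CaO: 922.4·0.2706 = 249.6 t (target 249.6 t)
  SrO: 776.0·0.7052 = 547.2 t (target 547.2 t)
Mass balance on the glass: net batch after ignition = 2000 t (the targets, summed, come to 2000 t; stated basis 2000 t — differing by rounding only).
Whole-batch sum: Σ batch = 3206 t; ignition loss, Σ(batch × LOI) = 1206 t; the yield ratio, glass ÷ batch: 62.38%.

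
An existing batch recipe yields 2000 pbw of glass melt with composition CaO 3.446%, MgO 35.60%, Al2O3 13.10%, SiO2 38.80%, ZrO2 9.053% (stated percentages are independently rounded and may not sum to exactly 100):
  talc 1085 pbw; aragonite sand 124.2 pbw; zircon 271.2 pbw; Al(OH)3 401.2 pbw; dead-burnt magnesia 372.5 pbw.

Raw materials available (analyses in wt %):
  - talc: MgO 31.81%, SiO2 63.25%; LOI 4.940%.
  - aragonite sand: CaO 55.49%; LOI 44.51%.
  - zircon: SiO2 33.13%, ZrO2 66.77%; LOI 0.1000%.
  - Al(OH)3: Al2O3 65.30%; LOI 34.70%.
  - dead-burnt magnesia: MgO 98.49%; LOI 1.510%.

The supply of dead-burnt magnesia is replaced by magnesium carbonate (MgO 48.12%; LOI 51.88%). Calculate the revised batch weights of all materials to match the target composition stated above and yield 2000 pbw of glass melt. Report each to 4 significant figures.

Revised batch per 2000 pbw glass melt:
  talc: 1085 pbw
  aragonite sand: 124.2 pbw
  zircon: 271.2 pbw
  Al(OH)3: 401.2 pbw
  magnesium carbonate: 762.5 pbw
Total batch = 2644 pbw; LOI loss = 644.0 pbw

Each numeric step maintains full precision end to end — values along the way are printed with 4-significant-figure rounding across the worked steps. Each reported value sees exactly one rounding; the derived quantities, which include ignition loss, the yield, totals, the five compositions, net glass mass, are carried in full precision, as written in problem or answer, from the weighed amounts at 2000 pbw of glass.
Target masses of each oxide per 2000 pbw glass melt:
  CaO: 3.446% × 2000 = 68.92 pbw
  MgO: 35.60% × 2000 = 712.0 pbw
  Al2O3: 13.10% × 2000 = 262.0 pbw
  SiO2: 38.80% × 2000 = 776.0 pbw
  ZrO2: 9.053% × 2000 = 181.1 pbw
A balance pass over the oxides, working from each reported weight, on the stated basis (every target is met by its sum net of answer rounding effects):
  CaO: 124.2·0.5549 = 68.92 pbw (target 68.92 pbw)
  MgO: 1085·0.3181 + 762.5·0.4812 = 712.1 pbw (target 712.0 pbw)
  Al2O3: 401.2·0.6530 = 262.0 pbw (target 262.0 pbw)
  SiO2: 1085·0.6325 + 271.2·0.3313 = 776.1 pbw (target 776.0 pbw)
  ZrO2: 271.2·0.6677 = 181.1 pbw (target 181.1 pbw)
Auditing the glass mass value: batch Σ − ignition loss = 2000 pbw (per-oxide target masses sum to 2000 pbw; basis as stated: 2000 pbw — rounding explains the deltas).
Total batch = Σ batch = 2644 pbw; loss to ignition Σ batch·LOI = 644.0 pbw; glass ÷ batch gives a yield of 75.65%.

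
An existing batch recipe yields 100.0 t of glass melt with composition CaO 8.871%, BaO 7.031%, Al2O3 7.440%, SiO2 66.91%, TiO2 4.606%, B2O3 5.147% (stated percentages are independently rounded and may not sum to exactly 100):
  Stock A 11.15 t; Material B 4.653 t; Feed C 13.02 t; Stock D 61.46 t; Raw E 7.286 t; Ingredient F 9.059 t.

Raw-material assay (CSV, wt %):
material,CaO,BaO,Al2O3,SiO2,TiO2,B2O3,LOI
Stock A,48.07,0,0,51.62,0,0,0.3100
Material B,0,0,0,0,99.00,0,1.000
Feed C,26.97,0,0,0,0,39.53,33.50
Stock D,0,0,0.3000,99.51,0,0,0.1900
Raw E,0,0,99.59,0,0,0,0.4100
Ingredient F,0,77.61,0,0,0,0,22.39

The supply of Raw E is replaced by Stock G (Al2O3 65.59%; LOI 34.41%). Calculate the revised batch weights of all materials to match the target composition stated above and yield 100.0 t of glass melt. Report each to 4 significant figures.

Working values are printed (rounded to four significant digits) when written out. Each numeric step carries full float precision in every operation; each reported value includes exactly one rounding — the derived quantities are rebuilt at full float precision (LOI, the six compositions, net glass mass, the totals, yield) from the weighed amounts for 100.0 t of glass, exactly as printed in question or answer.
Target masses of each oxide per 100.0 t glass melt:
  CaO: 8.871% × 100.0 = 8.871 t
  BaO: 7.031% × 100.0 = 7.031 t
  Al2O3: 7.440% × 100.0 = 7.440 t
  SiO2: 66.91% × 100.0 = 66.91 t
  TiO2: 4.606% × 100.0 = 4.606 t
  B2O3: 5.147% × 100.0 = 5.147 t
A balance pass over the oxides, on the weights just shown, for the quoted basis mass (delivered sums recover each target within answer rounding):
  CaO: 11.15·0.4807 + 13.02·0.2697 = 8.871 t (target 8.871 t)
  BaO: 9.059·0.7761 = 7.031 t (target 7.031 t)
  Al2O3: 61.46·0.003000 + 11.06·0.6559 = 7.439 t (target 7.440 t)
  SiO2: 11.15·0.5162 + 61.46·0.9951 = 66.91 t (target 66.91 t)
  TiO2: 4.653·0.9900 = 4.606 t (target 4.606 t)
  B2O3: 13.02·0.3953 = 5.147 t (target 5.147 t)
Glass-mass closure: batch Σ − ignition loss = 100.0 t (the Σ of target masses is 100.0 t; the stated basis being 100.0 t — any gap is answer rounding).
Batch grand total — Σ batch = 110.4 t; LOI loss = Σ batch·LOI = 10.39 t; glass ÷ batch gives a yield of 90.59%.

Revised batch per 100.0 t glass melt:
  Stock A: 11.15 t
  Material B: 4.653 t
  Feed C: 13.02 t
  Stock D: 61.46 t
  Stock G: 11.06 t
  Ingredient F: 9.059 t
Total batch = 110.4 t; LOI loss = 10.39 t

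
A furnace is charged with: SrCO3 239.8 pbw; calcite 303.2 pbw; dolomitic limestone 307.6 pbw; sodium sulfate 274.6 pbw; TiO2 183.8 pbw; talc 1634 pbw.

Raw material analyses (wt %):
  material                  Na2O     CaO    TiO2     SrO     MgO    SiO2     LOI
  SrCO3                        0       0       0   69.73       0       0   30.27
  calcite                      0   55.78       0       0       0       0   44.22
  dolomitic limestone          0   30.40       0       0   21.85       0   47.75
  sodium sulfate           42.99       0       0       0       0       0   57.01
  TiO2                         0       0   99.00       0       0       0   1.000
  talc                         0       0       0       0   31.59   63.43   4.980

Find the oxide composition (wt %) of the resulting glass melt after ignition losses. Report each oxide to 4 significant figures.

Intermediates appear rounded off to 4 significant digits between the steps; every computation maintains full precision in all steps; a single rounding finalizes each reported number; the derived quantities (six oxide percentages, glass mass, totals, ignition loss, yield) are recomputed in full float precision from the batch weights per 2350 pbw of glass, exactly as shown in the problem or answer text.
Oxide masses out of the charge:
  Na2O: 274.6·0.4299 = 118.1 pbw
  CaO: 303.2·0.5578 + 307.6·0.3040 = 262.6 pbw
  TiO2: 183.8·0.9900 = 182.0 pbw
  SrO: 239.8·0.6973 = 167.2 pbw
  MgO: 307.6·0.2185 + 1634·0.3159 = 583.4 pbw
  SiO2: 1634·0.6343 = 1036 pbw
LOI: 239.8·0.3027 + 303.2·0.4422 + 307.6·0.4775 + 274.6·0.5701 + 183.8·0.01000 + 1634·0.04980 = 593.3 pbw
Resulting glass, batch − LOI: 2943 − 593.3 = 2350 pbw (= the summed oxide contributions)
oxide / glass × 100 gives the wt %

Glass mass = 2350 pbw (batch 2943 − LOI 593.3).
Composition: Na2O 5.024%, CaO 11.18%, TiO2 7.744%, SrO 7.116%, MgO 24.83%, SiO2 44.11%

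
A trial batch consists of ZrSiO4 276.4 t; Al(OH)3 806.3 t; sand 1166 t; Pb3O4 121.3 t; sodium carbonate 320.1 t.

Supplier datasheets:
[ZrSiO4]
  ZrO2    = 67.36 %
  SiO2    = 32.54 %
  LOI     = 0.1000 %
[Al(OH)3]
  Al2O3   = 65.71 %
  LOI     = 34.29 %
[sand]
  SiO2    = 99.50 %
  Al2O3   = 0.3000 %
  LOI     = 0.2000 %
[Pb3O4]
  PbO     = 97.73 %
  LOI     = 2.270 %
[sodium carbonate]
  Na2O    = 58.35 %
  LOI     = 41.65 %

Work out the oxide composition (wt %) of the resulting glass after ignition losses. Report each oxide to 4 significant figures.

Glass mass = 2275 t (batch 2690 − LOI 415.2).
Composition: PbO 5.211%, Na2O 8.210%, ZrO2 8.184%, SiO2 54.95%, Al2O3 23.44%

Mid-chain values are displayed, with 4-significant-digit rounding, on the page; all internal work runs at full float precision through every step — a single rounding completes each reported figure — the derived quantities are re-derived from the weighed amounts per 2275 t of glass in exact precision (the yield, the five compositions, LOI, totals, net glass mass) as given in the problem or answer text.
Delivered oxide masses:
  PbO: 121.3·0.9773 = 118.5 t
  Na2O: 320.1·0.5835 = 186.8 t
  ZrO2: 276.4·0.6736 = 186.2 t
  SiO2: 276.4·0.3254 + 1166·0.9950 = 1250 t
  Al2O3: 806.3·0.6571 + 1166·0.003000 = 533.3 t
LOI: 276.4·0.001000 + 806.3·0.3429 + 1166·0.002000 + 121.3·0.02270 + 320.1·0.4165 = 415.2 t
The glass mass, total less LOI, = 2690 − 415.2 = 2275 t (matching Σ of the oxides)
percent share: oxide ÷ glass, ×100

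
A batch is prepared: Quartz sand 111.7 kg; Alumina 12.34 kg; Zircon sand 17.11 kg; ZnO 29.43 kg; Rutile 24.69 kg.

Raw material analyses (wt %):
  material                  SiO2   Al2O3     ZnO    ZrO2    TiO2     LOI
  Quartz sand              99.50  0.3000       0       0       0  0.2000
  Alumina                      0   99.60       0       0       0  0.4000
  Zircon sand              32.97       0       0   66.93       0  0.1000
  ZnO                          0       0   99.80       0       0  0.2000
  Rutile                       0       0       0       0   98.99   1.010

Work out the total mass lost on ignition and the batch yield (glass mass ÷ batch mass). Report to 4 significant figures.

LOI loss = 0.5981 kg; glass = 194.7 kg; yield = 99.69%

Intermediates appear (rounded to 4 significant figures) in the printout — all arithmetic holds full precision in every operation. Each reported value sees exactly one rounding; derived quantities are rebuilt using the weight values on 194.7 kg of glass in full precision (glass mass, the five compositions, the totals, yield, LOI), exactly as printed in problem or answer.
LOI of each material in turn:
  Quartz sand: 111.7 × 0.002000 = 0.2234 kg
  Alumina: 12.34 × 0.004000 = 0.04936 kg
  Zircon sand: 17.11 × 0.001000 = 0.01711 kg
  ZnO: 29.43 × 0.002000 = 0.05886 kg
  Rutile: 24.69 × 0.01010 = 0.2494 kg
Total LOI = 0.5981 kg
Glass = batch − LOI = 195.3 − 0.5981 = 194.7 kg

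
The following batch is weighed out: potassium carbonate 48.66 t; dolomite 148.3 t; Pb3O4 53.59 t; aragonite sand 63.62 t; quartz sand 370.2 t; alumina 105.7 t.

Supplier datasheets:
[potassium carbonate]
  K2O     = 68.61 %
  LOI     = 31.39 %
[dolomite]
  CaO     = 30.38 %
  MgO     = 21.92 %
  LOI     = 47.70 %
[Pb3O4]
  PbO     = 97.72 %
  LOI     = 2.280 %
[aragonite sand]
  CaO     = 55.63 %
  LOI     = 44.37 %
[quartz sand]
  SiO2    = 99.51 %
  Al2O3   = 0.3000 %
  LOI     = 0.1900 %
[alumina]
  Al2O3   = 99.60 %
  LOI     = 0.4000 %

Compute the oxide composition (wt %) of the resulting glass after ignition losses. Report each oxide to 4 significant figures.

Values along the way are shown rounded to 4 significant figures across the worked steps — all arithmetic holds full float precision from first step to last — exactly one rounding is applied to each reported figure; all derived quantities, which include the totals, net glass mass, the six compositions, LOI, yield, are re-derived at full precision, as given in the problem or the answer, using the weight values per 673.5 t of glass.
Per-oxide mass from batch:
  K2O: 48.66·0.6861 = 33.39 t
  CaO: 148.3·0.3038 + 63.62·0.5563 = 80.45 t
  MgO: 148.3·0.2192 = 32.51 t
  SiO2: 370.2·0.9951 = 368.4 t
  Al2O3: 370.2·0.003000 + 105.7·0.9960 = 106.4 t
  PbO: 53.59·0.9772 = 52.37 t
LOI: 48.66·0.3139 + 148.3·0.4770 + 53.59·0.02280 + 63.62·0.4437 + 370.2·0.001900 + 105.7·0.004000 = 116.6 t
Glass = total batch minus LOI = 790.1 − 116.6 = 673.5 t (the oxide masses sum to this)
wt % = 100 × oxide mass / glass mass

Glass mass = 673.5 t (batch 790.1 − LOI 116.6).
Composition: K2O 4.957%, CaO 11.94%, MgO 4.827%, SiO2 54.70%, Al2O3 15.80%, PbO 7.776%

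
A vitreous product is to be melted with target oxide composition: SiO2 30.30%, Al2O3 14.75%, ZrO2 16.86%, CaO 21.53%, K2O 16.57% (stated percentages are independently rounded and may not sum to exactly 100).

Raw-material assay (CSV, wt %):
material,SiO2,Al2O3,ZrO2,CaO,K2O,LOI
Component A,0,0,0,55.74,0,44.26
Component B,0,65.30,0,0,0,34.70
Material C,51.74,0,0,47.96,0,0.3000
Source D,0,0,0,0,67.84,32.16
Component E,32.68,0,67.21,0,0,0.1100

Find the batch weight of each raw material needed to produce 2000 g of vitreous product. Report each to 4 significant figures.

Batch per 2000 g vitreous product:
  Component A: 37.41 g
  Component B: 451.8 g
  Material C: 854.4 g
  Source D: 488.5 g
  Component E: 501.7 g
Total batch = 2334 g; LOI loss = 333.5 g; yield = 85.71%

The whole derivation carries full float precision end to end. Values along the way are displayed (rounded to 4 significant figures) alongside each step; every reported result takes a single rounding. All derived quantities (yield, ignition loss, totals, five oxide percentages, net glass mass) are re-derived starting from the weights on 2000 g of glass at full precision exactly as shown in the problem or the answer.
Oxide-by-oxide targets in 2000 g vitreous product:
  SiO2: 30.30% × 2000 = 606.0 g
  Al2O3: 14.75% × 2000 = 295.0 g
  ZrO2: 16.86% × 2000 = 337.2 g
  CaO: 21.53% × 2000 = 430.6 g
  K2O: 16.57% × 2000 = 331.4 g
Mass-balance tally per oxide with the batch weights as given, per the basis as stated (oxide sums agree with the targets up to rounding of the answer):
  SiO2: 854.4·0.5174 + 501.7·0.3268 = 606.0 g (target 606.0 g)
  Al2O3: 451.8·0.6530 = 295.0 g (target 295.0 g)
  ZrO2: 501.7·0.6721 = 337.2 g (target 337.2 g)
  CaO: 37.41·0.5574 + 854.4·0.4796 = 430.6 g (target 430.6 g)
  K2O: 488.5·0.6784 = 331.4 g (target 331.4 g)
Glass-mass sanity pass: total batch − LOI = 2000 g (targets for the oxides total 2000 g; stated basis 2000 g — gaps are rounding artifacts).
Batch total: Σ batch = 2334 g; ignition loss, Σ(batch × LOI) = 333.5 g; yield: glass divided by total = 85.71%.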